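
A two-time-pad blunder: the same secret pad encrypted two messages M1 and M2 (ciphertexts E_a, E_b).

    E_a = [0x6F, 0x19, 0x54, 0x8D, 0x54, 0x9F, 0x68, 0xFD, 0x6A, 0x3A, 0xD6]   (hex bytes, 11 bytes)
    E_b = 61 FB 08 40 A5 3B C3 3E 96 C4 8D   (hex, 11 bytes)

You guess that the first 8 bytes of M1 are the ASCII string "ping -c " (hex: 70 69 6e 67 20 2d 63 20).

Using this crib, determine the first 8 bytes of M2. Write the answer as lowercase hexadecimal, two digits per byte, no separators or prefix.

7e8b32aad189c8e3

First, E_a ⊕ E_b = (M1 ⊕ K) ⊕ (M2 ⊕ K) = M1 ⊕ M2, so the key drops out. Then M2 = (M1 ⊕ M2) ⊕ M1 over the first 8 bytes.
byte 0: (6f xor 61) xor 70 = 0e xor 70 = 7e
byte 1: (19 xor fb) xor 69 = e2 xor 69 = 8b
byte 2: (54 xor 08) xor 6e = 5c xor 6e = 32
byte 3: (8d xor 40) xor 67 = cd xor 67 = aa
byte 4: (54 xor a5) xor 20 = f1 xor 20 = d1
byte 5: (9f xor 3b) xor 2d = a4 xor 2d = 89
byte 6: (68 xor c3) xor 63 = ab xor 63 = c8
byte 7: (fd xor 3e) xor 20 = c3 xor 20 = e3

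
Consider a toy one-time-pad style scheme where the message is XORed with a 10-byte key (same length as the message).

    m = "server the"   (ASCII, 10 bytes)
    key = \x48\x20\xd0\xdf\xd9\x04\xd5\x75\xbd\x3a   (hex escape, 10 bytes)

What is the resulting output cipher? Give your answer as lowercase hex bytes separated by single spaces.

3b 45 a2 a9 bc 76 f5 01 d5 5f

byte 0: 73 ⊕ 48 = 3b
byte 1: 65 ⊕ 20 = 45
byte 2: 72 ⊕ d0 = a2
byte 3: 76 ⊕ df = a9
byte 4: 65 ⊕ d9 = bc
byte 5: 72 ⊕ 04 = 76
byte 6: 20 ⊕ d5 = f5
byte 7: 74 ⊕ 75 = 01
byte 8: 68 ⊕ bd = d5
byte 9: 65 ⊕ 3a = 5f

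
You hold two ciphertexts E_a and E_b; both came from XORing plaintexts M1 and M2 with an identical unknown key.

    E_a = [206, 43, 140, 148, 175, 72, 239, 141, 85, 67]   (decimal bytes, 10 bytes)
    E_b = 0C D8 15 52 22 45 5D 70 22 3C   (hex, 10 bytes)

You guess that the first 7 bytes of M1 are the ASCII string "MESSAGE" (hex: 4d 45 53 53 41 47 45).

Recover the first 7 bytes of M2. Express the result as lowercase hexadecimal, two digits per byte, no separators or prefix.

First, E_a ⊕ E_b = (M1 ⊕ K) ⊕ (M2 ⊕ K) = M1 ⊕ M2, so the key drops out. Then M2 = (M1 ⊕ M2) ⊕ M1 over the first 7 bytes.
byte 0: (ce ⊕ 0c) ⊕ 4d = c2 ⊕ 4d = 8f
byte 1: (2b ⊕ d8) ⊕ 45 = f3 ⊕ 45 = b6
byte 2: (8c ⊕ 15) ⊕ 53 = 99 ⊕ 53 = ca
byte 3: (94 ⊕ 52) ⊕ 53 = c6 ⊕ 53 = 95
byte 4: (af ⊕ 22) ⊕ 41 = 8d ⊕ 41 = cc
byte 5: (48 ⊕ 45) ⊕ 47 = 0d ⊕ 47 = 4a
byte 6: (ef ⊕ 5d) ⊕ 45 = b2 ⊕ 45 = f7

8fb6ca95cc4af7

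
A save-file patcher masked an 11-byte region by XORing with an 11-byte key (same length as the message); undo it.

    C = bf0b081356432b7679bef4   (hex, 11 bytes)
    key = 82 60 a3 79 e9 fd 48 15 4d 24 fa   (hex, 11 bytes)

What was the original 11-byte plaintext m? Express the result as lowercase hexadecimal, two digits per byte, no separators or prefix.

3d6bab6abfbe6363349a0e

XOR is its own inverse, so applying the key byte-wise gives the result directly.
bf XOR 82 = 3d
0b XOR 60 = 6b
08 XOR a3 = ab
13 XOR 79 = 6a
56 XOR e9 = bf
43 XOR fd = be
2b XOR 48 = 63
76 XOR 15 = 63
79 XOR 4d = 34
be XOR 24 = 9a
f4 XOR fa = 0e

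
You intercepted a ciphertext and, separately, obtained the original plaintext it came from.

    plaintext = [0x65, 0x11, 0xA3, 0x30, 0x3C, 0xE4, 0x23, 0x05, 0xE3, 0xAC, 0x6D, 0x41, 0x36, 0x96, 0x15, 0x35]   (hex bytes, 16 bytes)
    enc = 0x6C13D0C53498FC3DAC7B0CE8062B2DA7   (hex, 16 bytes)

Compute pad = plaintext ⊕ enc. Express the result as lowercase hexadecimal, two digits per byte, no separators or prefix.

090273f5087cdf384fd761a930bd3892

Since enc = plaintext ⊕ pad, XORing both sides with plaintext gives pad = plaintext ⊕ enc.
01100101 XOR 01101100 = 00001001
00010001 XOR 00010011 = 00000010
10100011 XOR 11010000 = 01110011
00110000 XOR 11000101 = 11110101
00111100 XOR 00110100 = 00001000
11100100 XOR 10011000 = 01111100
00100011 XOR 11111100 = 11011111
00000101 XOR 00111101 = 00111000
11100011 XOR 10101100 = 01001111
10101100 XOR 01111011 = 11010111
01101101 XOR 00001100 = 01100001
01000001 XOR 11101000 = 10101001
00110110 XOR 00000110 = 00110000
10010110 XOR 00101011 = 10111101
00010101 XOR 00101101 = 00111000
00110101 XOR 10100111 = 10010010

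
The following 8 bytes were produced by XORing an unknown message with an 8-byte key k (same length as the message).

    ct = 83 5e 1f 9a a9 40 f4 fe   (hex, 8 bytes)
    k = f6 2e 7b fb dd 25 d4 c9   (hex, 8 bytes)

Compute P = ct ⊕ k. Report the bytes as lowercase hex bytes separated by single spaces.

10000011 ⊕ 11110110 = 01110101
01011110 ⊕ 00101110 = 01110000
00011111 ⊕ 01111011 = 01100100
10011010 ⊕ 11111011 = 01100001
10101001 ⊕ 11011101 = 01110100
01000000 ⊕ 00100101 = 01100101
11110100 ⊕ 11010100 = 00100000
11111110 ⊕ 11001001 = 00110111

75 70 64 61 74 65 20 37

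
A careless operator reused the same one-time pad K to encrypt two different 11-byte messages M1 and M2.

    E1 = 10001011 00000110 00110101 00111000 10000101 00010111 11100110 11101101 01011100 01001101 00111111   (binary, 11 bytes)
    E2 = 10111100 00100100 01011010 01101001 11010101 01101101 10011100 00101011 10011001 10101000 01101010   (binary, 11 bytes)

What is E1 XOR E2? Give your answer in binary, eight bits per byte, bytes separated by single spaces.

00110111 00100010 01101111 01010001 01010000 01111010 01111010 11000110 11000101 11100101 01010101

E1 ⊕ E2 = (M1 ⊕ K) ⊕ (M2 ⊕ K) = M1 ⊕ M2 — the shared key cancels under XOR.
10001011 ^ 10111100 = 00110111
00000110 ^ 00100100 = 00100010
00110101 ^ 01011010 = 01101111
00111000 ^ 01101001 = 01010001
10000101 ^ 11010101 = 01010000
00010111 ^ 01101101 = 01111010
11100110 ^ 10011100 = 01111010
11101101 ^ 00101011 = 11000110
01011100 ^ 10011001 = 11000101
01001101 ^ 10101000 = 11100101
00111111 ^ 01101010 = 01010101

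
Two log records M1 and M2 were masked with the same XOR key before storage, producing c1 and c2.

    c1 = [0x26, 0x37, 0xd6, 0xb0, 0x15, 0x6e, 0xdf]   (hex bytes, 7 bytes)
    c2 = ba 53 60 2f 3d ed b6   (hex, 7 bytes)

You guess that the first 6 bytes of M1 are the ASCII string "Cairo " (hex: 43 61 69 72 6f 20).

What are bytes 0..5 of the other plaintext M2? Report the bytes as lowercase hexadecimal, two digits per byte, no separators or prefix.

First, c1 ⊕ c2 = (M1 ⊕ K) ⊕ (M2 ⊕ K) = M1 ⊕ M2, so the key drops out. Then M2 = (M1 ⊕ M2) ⊕ M1 over the first 6 bytes.
byte 0: (26 xor ba) xor 43 = 9c xor 43 = df
byte 1: (37 xor 53) xor 61 = 64 xor 61 = 05
byte 2: (d6 xor 60) xor 69 = b6 xor 69 = df
byte 3: (b0 xor 2f) xor 72 = 9f xor 72 = ed
byte 4: (15 xor 3d) xor 6f = 28 xor 6f = 47
byte 5: (6e xor ed) xor 20 = 83 xor 20 = a3

df05dfed47a3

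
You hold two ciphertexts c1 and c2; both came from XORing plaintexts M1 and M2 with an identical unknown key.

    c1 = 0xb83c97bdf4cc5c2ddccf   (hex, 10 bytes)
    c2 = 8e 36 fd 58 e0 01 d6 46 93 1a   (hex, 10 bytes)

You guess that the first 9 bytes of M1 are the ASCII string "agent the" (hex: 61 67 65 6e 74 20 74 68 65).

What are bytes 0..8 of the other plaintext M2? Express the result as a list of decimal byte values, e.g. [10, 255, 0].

First, c1 ⊕ c2 = (M1 ⊕ K) ⊕ (M2 ⊕ K) = M1 ⊕ M2, so the key drops out. Then M2 = (M1 ⊕ M2) ⊕ M1 over the first 9 bytes.
byte 0: (b8 ^ 8e) ^ 61 = 36 ^ 61 = 57
byte 1: (3c ^ 36) ^ 67 = 0a ^ 67 = 6d
byte 2: (97 ^ fd) ^ 65 = 6a ^ 65 = 0f
byte 3: (bd ^ 58) ^ 6e = e5 ^ 6e = 8b
byte 4: (f4 ^ e0) ^ 74 = 14 ^ 74 = 60
byte 5: (cc ^ 01) ^ 20 = cd ^ 20 = ed
byte 6: (5c ^ d6) ^ 74 = 8a ^ 74 = fe
byte 7: (2d ^ 46) ^ 68 = 6b ^ 68 = 03
byte 8: (dc ^ 93) ^ 65 = 4f ^ 65 = 2a

[87, 109, 15, 139, 96, 237, 254, 3, 42]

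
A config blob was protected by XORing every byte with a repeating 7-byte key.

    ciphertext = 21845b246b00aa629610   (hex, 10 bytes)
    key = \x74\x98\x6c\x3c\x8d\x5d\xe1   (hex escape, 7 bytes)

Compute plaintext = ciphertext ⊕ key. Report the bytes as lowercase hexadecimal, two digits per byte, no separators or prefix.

The 7-byte key repeats, so the effective keystream is 74 98 6c 3c 8d 5d e1 74 98 6c.
byte 0: 21 xor 74 = 55
byte 1: 84 xor 98 = 1c
byte 2: 5b xor 6c = 37
byte 3: 24 xor 3c = 18
byte 4: 6b xor 8d = e6
byte 5: 00 xor 5d = 5d
byte 6: aa xor e1 = 4b
byte 7: 62 xor 74 = 16
byte 8: 96 xor 98 = 0e
byte 9: 10 xor 6c = 7c

551c3718e65d4b160e7c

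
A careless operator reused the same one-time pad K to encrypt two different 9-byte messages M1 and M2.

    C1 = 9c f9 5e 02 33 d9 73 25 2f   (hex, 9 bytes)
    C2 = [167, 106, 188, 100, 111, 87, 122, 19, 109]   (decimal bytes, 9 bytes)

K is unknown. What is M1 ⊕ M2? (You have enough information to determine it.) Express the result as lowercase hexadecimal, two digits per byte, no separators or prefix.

C1 ⊕ C2 = (M1 ⊕ K) ⊕ (M2 ⊕ K) = M1 ⊕ M2 — the shared key cancels under XOR.
byte 0: 156 XOR 167 =  59
byte 1: 249 XOR 106 = 147
byte 2:  94 XOR 188 = 226
byte 3:   2 XOR 100 = 102
byte 4:  51 XOR 111 =  92
byte 5: 217 XOR  87 = 142
byte 6: 115 XOR 122 =   9
byte 7:  37 XOR  19 =  54
byte 8:  47 XOR 109 =  66

3b93e2665c8e093642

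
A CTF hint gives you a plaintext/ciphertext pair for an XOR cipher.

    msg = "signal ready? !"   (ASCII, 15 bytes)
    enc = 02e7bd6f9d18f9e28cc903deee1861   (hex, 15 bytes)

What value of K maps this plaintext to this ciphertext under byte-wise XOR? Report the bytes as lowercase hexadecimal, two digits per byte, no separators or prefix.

718eda01fc74d990e9a867a7d13840

Since enc = msg ⊕ K, XORing both sides with msg gives K = msg ⊕ enc.
115 ⊕   2 = 113
105 ⊕ 231 = 142
103 ⊕ 189 = 218
110 ⊕ 111 =   1
 97 ⊕ 157 = 252
108 ⊕  24 = 116
 32 ⊕ 249 = 217
114 ⊕ 226 = 144
101 ⊕ 140 = 233
 97 ⊕ 201 = 168
100 ⊕   3 = 103
121 ⊕ 222 = 167
 63 ⊕ 238 = 209
 32 ⊕  24 =  56
 33 ⊕  97 =  64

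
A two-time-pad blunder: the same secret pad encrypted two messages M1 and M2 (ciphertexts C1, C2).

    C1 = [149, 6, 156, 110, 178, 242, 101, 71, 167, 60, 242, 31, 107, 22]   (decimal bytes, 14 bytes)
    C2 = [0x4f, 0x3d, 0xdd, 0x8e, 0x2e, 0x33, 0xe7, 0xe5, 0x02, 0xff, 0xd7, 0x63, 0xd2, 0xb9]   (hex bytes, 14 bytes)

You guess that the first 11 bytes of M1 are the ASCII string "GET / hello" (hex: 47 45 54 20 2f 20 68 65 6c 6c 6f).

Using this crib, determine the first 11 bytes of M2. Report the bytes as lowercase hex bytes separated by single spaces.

9d 7e 15 c0 b3 e1 ea c7 c9 af 4a

First, C1 ⊕ C2 = (M1 ⊕ K) ⊕ (M2 ⊕ K) = M1 ⊕ M2, so the key drops out. Then M2 = (M1 ⊕ M2) ⊕ M1 over the first 11 bytes.
byte 0: (95 ^ 4f) ^ 47 = da ^ 47 = 9d
byte 1: (06 ^ 3d) ^ 45 = 3b ^ 45 = 7e
byte 2: (9c ^ dd) ^ 54 = 41 ^ 54 = 15
byte 3: (6e ^ 8e) ^ 20 = e0 ^ 20 = c0
byte 4: (b2 ^ 2e) ^ 2f = 9c ^ 2f = b3
byte 5: (f2 ^ 33) ^ 20 = c1 ^ 20 = e1
byte 6: (65 ^ e7) ^ 68 = 82 ^ 68 = ea
byte 7: (47 ^ e5) ^ 65 = a2 ^ 65 = c7
byte 8: (a7 ^ 02) ^ 6c = a5 ^ 6c = c9
byte 9: (3c ^ ff) ^ 6c = c3 ^ 6c = af
byte 10: (f2 ^ d7) ^ 6f = 25 ^ 6f = 4a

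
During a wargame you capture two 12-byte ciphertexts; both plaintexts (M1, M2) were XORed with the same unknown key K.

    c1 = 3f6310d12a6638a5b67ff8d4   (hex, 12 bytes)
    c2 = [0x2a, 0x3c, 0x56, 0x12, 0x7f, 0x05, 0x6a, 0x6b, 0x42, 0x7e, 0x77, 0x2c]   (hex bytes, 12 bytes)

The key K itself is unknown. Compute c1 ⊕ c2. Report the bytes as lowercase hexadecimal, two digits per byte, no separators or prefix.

155f46c3556352cef4018ff8

c1 ⊕ c2 = (M1 ⊕ K) ⊕ (M2 ⊕ K) = M1 ⊕ M2 — the shared key cancels under XOR.
 63 ^  42 =  21
 99 ^  60 =  95
 16 ^  86 =  70
209 ^  18 = 195
 42 ^ 127 =  85
102 ^   5 =  99
 56 ^ 106 =  82
165 ^ 107 = 206
182 ^  66 = 244
127 ^ 126 =   1
248 ^ 119 = 143
212 ^  44 = 248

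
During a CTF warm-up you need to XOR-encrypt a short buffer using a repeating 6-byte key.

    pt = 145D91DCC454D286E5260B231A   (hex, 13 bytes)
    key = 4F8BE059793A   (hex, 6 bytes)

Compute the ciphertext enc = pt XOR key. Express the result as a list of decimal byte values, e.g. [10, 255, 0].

The 6-byte key repeats, so the effective keystream is 4f 8b e0 59 79 3a 4f 8b e0 59 79 3a 4f.
byte 0: 14 xor 4f = 5b
byte 1: 5d xor 8b = d6
byte 2: 91 xor e0 = 71
byte 3: dc xor 59 = 85
byte 4: c4 xor 79 = bd
byte 5: 54 xor 3a = 6e
byte 6: d2 xor 4f = 9d
byte 7: 86 xor 8b = 0d
byte 8: e5 xor e0 = 05
byte 9: 26 xor 59 = 7f
byte 10: 0b xor 79 = 72
byte 11: 23 xor 3a = 19
byte 12: 1a xor 4f = 55

[91, 214, 113, 133, 189, 110, 157, 13, 5, 127, 114, 25, 85]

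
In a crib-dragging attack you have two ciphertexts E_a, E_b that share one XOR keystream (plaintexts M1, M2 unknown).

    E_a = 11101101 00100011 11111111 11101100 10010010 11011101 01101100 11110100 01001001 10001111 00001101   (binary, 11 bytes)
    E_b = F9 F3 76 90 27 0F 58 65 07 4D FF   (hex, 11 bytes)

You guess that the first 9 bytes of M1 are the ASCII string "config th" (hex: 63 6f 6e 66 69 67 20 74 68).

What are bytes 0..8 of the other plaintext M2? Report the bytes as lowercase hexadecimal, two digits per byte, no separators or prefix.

First, E_a ⊕ E_b = (M1 ⊕ K) ⊕ (M2 ⊕ K) = M1 ⊕ M2, so the key drops out. Then M2 = (M1 ⊕ M2) ⊕ M1 over the first 9 bytes.
byte 0: (ed XOR f9) XOR 63 = 14 XOR 63 = 77
byte 1: (23 XOR f3) XOR 6f = d0 XOR 6f = bf
byte 2: (ff XOR 76) XOR 6e = 89 XOR 6e = e7
byte 3: (ec XOR 90) XOR 66 = 7c XOR 66 = 1a
byte 4: (92 XOR 27) XOR 69 = b5 XOR 69 = dc
byte 5: (dd XOR 0f) XOR 67 = d2 XOR 67 = b5
byte 6: (6c XOR 58) XOR 20 = 34 XOR 20 = 14
byte 7: (f4 XOR 65) XOR 74 = 91 XOR 74 = e5
byte 8: (49 XOR 07) XOR 68 = 4e XOR 68 = 26

77bfe71adcb514e526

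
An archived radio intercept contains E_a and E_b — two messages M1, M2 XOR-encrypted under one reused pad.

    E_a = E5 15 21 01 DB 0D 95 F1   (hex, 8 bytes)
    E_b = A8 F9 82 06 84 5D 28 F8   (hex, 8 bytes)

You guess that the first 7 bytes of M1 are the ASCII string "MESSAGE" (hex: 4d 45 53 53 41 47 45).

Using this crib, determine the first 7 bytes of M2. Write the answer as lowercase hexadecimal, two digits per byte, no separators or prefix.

00a9f0541e17f8

First, E_a ⊕ E_b = (M1 ⊕ K) ⊕ (M2 ⊕ K) = M1 ⊕ M2, so the key drops out. Then M2 = (M1 ⊕ M2) ⊕ M1 over the first 7 bytes.
byte 0: (e5 xor a8) xor 4d = 4d xor 4d = 00
byte 1: (15 xor f9) xor 45 = ec xor 45 = a9
byte 2: (21 xor 82) xor 53 = a3 xor 53 = f0
byte 3: (01 xor 06) xor 53 = 07 xor 53 = 54
byte 4: (db xor 84) xor 41 = 5f xor 41 = 1e
byte 5: (0d xor 5d) xor 47 = 50 xor 47 = 17
byte 6: (95 xor 28) xor 45 = bd xor 45 = f8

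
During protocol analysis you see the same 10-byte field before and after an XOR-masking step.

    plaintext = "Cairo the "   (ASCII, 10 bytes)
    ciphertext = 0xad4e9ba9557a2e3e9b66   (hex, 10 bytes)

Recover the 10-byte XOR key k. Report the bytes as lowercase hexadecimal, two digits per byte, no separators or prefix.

Since ciphertext = plaintext ⊕ k, XORing both sides with plaintext gives k = plaintext ⊕ ciphertext.
byte 0: 01000011 xor 10101101 = 11101110
byte 1: 01100001 xor 01001110 = 00101111
byte 2: 01101001 xor 10011011 = 11110010
byte 3: 01110010 xor 10101001 = 11011011
byte 4: 01101111 xor 01010101 = 00111010
byte 5: 00100000 xor 01111010 = 01011010
byte 6: 01110100 xor 00101110 = 01011010
byte 7: 01101000 xor 00111110 = 01010110
byte 8: 01100101 xor 10011011 = 11111110
byte 9: 00100000 xor 01100110 = 01000110

ee2ff2db3a5a5a56fe46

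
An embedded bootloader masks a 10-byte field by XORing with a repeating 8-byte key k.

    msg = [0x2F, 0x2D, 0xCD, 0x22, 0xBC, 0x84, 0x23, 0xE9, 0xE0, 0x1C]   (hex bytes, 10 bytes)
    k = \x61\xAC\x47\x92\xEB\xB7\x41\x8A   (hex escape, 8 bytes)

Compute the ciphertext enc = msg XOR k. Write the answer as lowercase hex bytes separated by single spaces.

4e 81 8a b0 57 33 62 63 81 b0

The 8-byte key repeats, so the effective keystream is 61 ac 47 92 eb b7 41 8a 61 ac.
byte 0: 2f XOR 61 = 4e
byte 1: 2d XOR ac = 81
byte 2: cd XOR 47 = 8a
byte 3: 22 XOR 92 = b0
byte 4: bc XOR eb = 57
byte 5: 84 XOR b7 = 33
byte 6: 23 XOR 41 = 62
byte 7: e9 XOR 8a = 63
byte 8: e0 XOR 61 = 81
byte 9: 1c XOR ac = b0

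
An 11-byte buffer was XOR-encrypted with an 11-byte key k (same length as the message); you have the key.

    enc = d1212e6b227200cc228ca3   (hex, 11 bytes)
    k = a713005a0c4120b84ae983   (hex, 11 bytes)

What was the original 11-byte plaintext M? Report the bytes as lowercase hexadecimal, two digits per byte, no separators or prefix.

76322e312e332074686520

XOR is its own inverse, so applying the key byte-wise gives the result directly.
d1 XOR a7 = 76
21 XOR 13 = 32
2e XOR 00 = 2e
6b XOR 5a = 31
22 XOR 0c = 2e
72 XOR 41 = 33
00 XOR 20 = 20
cc XOR b8 = 74
22 XOR 4a = 68
8c XOR e9 = 65
a3 XOR 83 = 20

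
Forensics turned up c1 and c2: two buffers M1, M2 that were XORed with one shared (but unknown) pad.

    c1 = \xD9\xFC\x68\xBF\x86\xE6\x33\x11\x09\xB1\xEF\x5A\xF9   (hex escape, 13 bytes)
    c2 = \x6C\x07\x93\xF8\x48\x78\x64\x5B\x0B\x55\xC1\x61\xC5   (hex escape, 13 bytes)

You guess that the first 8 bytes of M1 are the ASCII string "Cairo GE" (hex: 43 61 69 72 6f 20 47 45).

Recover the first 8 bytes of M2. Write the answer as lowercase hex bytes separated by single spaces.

First, c1 ⊕ c2 = (M1 ⊕ K) ⊕ (M2 ⊕ K) = M1 ⊕ M2, so the key drops out. Then M2 = (M1 ⊕ M2) ⊕ M1 over the first 8 bytes.
byte 0: (d9 ^ 6c) ^ 43 = b5 ^ 43 = f6
byte 1: (fc ^ 07) ^ 61 = fb ^ 61 = 9a
byte 2: (68 ^ 93) ^ 69 = fb ^ 69 = 92
byte 3: (bf ^ f8) ^ 72 = 47 ^ 72 = 35
byte 4: (86 ^ 48) ^ 6f = ce ^ 6f = a1
byte 5: (e6 ^ 78) ^ 20 = 9e ^ 20 = be
byte 6: (33 ^ 64) ^ 47 = 57 ^ 47 = 10
byte 7: (11 ^ 5b) ^ 45 = 4a ^ 45 = 0f

f6 9a 92 35 a1 be 10 0f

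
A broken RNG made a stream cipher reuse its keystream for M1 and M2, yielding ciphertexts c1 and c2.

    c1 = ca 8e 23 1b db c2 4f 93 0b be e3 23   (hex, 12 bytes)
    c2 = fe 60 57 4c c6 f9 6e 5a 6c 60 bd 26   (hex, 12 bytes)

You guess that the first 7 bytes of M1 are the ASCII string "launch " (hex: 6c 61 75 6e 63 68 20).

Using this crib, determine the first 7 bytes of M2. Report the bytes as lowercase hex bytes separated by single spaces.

First, c1 ⊕ c2 = (M1 ⊕ K) ⊕ (M2 ⊕ K) = M1 ⊕ M2, so the key drops out. Then M2 = (M1 ⊕ M2) ⊕ M1 over the first 7 bytes.
byte 0: (ca ⊕ fe) ⊕ 6c = 34 ⊕ 6c = 58
byte 1: (8e ⊕ 60) ⊕ 61 = ee ⊕ 61 = 8f
byte 2: (23 ⊕ 57) ⊕ 75 = 74 ⊕ 75 = 01
byte 3: (1b ⊕ 4c) ⊕ 6e = 57 ⊕ 6e = 39
byte 4: (db ⊕ c6) ⊕ 63 = 1d ⊕ 63 = 7e
byte 5: (c2 ⊕ f9) ⊕ 68 = 3b ⊕ 68 = 53
byte 6: (4f ⊕ 6e) ⊕ 20 = 21 ⊕ 20 = 01

58 8f 01 39 7e 53 01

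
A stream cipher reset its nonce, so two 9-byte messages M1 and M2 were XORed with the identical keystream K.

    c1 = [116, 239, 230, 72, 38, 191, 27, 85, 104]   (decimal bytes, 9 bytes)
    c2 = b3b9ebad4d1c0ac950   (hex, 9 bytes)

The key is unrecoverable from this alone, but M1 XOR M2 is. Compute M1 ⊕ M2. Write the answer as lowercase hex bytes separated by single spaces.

c1 ⊕ c2 = (M1 ⊕ K) ⊕ (M2 ⊕ K) = M1 ⊕ M2 — the shared key cancels under XOR.
byte 0: 01110100 xor 10110011 = 11000111
byte 1: 11101111 xor 10111001 = 01010110
byte 2: 11100110 xor 11101011 = 00001101
byte 3: 01001000 xor 10101101 = 11100101
byte 4: 00100110 xor 01001101 = 01101011
byte 5: 10111111 xor 00011100 = 10100011
byte 6: 00011011 xor 00001010 = 00010001
byte 7: 01010101 xor 11001001 = 10011100
byte 8: 01101000 xor 01010000 = 00111000

c7 56 0d e5 6b a3 11 9c 38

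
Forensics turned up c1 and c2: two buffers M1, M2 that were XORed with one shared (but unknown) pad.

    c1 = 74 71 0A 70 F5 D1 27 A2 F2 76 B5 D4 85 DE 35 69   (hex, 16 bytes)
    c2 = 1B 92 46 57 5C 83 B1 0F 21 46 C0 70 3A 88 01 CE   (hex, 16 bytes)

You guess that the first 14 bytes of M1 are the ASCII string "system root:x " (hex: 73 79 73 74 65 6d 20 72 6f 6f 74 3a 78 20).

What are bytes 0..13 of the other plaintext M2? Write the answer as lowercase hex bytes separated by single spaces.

1c 9a 3f 53 cc 3f b6 df bc 5f 01 9e c7 76

First, c1 ⊕ c2 = (M1 ⊕ K) ⊕ (M2 ⊕ K) = M1 ⊕ M2, so the key drops out. Then M2 = (M1 ⊕ M2) ⊕ M1 over the first 14 bytes.
byte 0: (74 ^ 1b) ^ 73 = 6f ^ 73 = 1c
byte 1: (71 ^ 92) ^ 79 = e3 ^ 79 = 9a
byte 2: (0a ^ 46) ^ 73 = 4c ^ 73 = 3f
byte 3: (70 ^ 57) ^ 74 = 27 ^ 74 = 53
byte 4: (f5 ^ 5c) ^ 65 = a9 ^ 65 = cc
byte 5: (d1 ^ 83) ^ 6d = 52 ^ 6d = 3f
byte 6: (27 ^ b1) ^ 20 = 96 ^ 20 = b6
byte 7: (a2 ^ 0f) ^ 72 = ad ^ 72 = df
byte 8: (f2 ^ 21) ^ 6f = d3 ^ 6f = bc
byte 9: (76 ^ 46) ^ 6f = 30 ^ 6f = 5f
byte 10: (b5 ^ c0) ^ 74 = 75 ^ 74 = 01
byte 11: (d4 ^ 70) ^ 3a = a4 ^ 3a = 9e
byte 12: (85 ^ 3a) ^ 78 = bf ^ 78 = c7
byte 13: (de ^ 88) ^ 20 = 56 ^ 20 = 76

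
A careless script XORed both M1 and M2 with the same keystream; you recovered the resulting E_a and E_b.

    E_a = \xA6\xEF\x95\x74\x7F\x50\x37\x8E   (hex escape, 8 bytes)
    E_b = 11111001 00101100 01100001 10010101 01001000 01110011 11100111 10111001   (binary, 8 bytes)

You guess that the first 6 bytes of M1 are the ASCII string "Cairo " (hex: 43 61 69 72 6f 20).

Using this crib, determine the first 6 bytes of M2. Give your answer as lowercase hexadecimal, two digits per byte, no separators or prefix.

1ca29d935803

First, E_a ⊕ E_b = (M1 ⊕ K) ⊕ (M2 ⊕ K) = M1 ⊕ M2, so the key drops out. Then M2 = (M1 ⊕ M2) ⊕ M1 over the first 6 bytes.
byte 0: (a6 xor f9) xor 43 = 5f xor 43 = 1c
byte 1: (ef xor 2c) xor 61 = c3 xor 61 = a2
byte 2: (95 xor 61) xor 69 = f4 xor 69 = 9d
byte 3: (74 xor 95) xor 72 = e1 xor 72 = 93
byte 4: (7f xor 48) xor 6f = 37 xor 6f = 58
byte 5: (50 xor 73) xor 20 = 23 xor 20 = 03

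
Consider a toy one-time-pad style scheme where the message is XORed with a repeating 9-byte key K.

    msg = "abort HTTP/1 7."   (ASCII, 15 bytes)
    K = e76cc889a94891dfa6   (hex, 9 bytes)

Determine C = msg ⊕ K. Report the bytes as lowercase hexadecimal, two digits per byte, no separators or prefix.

The 9-byte key repeats, so the effective keystream is e7 6c c8 89 a9 48 91 df a6 e7 6c c8 89 a9 48.
byte 0: 61 xor e7 = 86
byte 1: 62 xor 6c = 0e
byte 2: 6f xor c8 = a7
byte 3: 72 xor 89 = fb
byte 4: 74 xor a9 = dd
byte 5: 20 xor 48 = 68
byte 6: 48 xor 91 = d9
byte 7: 54 xor df = 8b
byte 8: 54 xor a6 = f2
byte 9: 50 xor e7 = b7
byte 10: 2f xor 6c = 43
byte 11: 31 xor c8 = f9
byte 12: 20 xor 89 = a9
byte 13: 37 xor a9 = 9e
byte 14: 2e xor 48 = 66

860ea7fbdd68d98bf2b743f9a99e66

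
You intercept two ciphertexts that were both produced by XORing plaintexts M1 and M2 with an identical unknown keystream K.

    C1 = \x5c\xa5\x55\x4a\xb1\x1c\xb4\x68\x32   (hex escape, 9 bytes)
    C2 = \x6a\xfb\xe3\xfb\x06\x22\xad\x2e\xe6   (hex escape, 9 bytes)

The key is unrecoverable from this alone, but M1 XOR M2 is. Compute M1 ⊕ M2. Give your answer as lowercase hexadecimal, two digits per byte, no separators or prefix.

C1 ⊕ C2 = (M1 ⊕ K) ⊕ (M2 ⊕ K) = M1 ⊕ M2 — the shared key cancels under XOR.
5c ⊕ 6a = 36
a5 ⊕ fb = 5e
55 ⊕ e3 = b6
4a ⊕ fb = b1
b1 ⊕ 06 = b7
1c ⊕ 22 = 3e
b4 ⊕ ad = 19
68 ⊕ 2e = 46
32 ⊕ e6 = d4

365eb6b1b73e1946d4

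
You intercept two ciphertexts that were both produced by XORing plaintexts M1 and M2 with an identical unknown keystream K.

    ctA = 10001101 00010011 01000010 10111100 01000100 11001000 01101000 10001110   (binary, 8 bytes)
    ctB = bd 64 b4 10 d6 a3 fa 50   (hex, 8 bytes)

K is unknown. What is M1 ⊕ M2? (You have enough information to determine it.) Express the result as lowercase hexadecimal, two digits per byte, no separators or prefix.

3077f6ac926b92de

ctA ⊕ ctB = (M1 ⊕ K) ⊕ (M2 ⊕ K) = M1 ⊕ M2 — the shared key cancels under XOR.
141 ^ 189 =  48
 19 ^ 100 = 119
 66 ^ 180 = 246
188 ^  16 = 172
 68 ^ 214 = 146
200 ^ 163 = 107
104 ^ 250 = 146
142 ^  80 = 222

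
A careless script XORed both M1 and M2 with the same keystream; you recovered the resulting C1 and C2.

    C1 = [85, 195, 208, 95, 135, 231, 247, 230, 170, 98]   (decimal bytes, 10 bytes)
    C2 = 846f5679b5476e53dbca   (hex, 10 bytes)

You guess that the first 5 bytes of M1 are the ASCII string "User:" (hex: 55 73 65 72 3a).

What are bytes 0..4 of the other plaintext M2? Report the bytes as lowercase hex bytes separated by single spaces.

First, C1 ⊕ C2 = (M1 ⊕ K) ⊕ (M2 ⊕ K) = M1 ⊕ M2, so the key drops out. Then M2 = (M1 ⊕ M2) ⊕ M1 over the first 5 bytes.
byte 0: (55 XOR 84) XOR 55 = d1 XOR 55 = 84
byte 1: (c3 XOR 6f) XOR 73 = ac XOR 73 = df
byte 2: (d0 XOR 56) XOR 65 = 86 XOR 65 = e3
byte 3: (5f XOR 79) XOR 72 = 26 XOR 72 = 54
byte 4: (87 XOR b5) XOR 3a = 32 XOR 3a = 08

84 df e3 54 08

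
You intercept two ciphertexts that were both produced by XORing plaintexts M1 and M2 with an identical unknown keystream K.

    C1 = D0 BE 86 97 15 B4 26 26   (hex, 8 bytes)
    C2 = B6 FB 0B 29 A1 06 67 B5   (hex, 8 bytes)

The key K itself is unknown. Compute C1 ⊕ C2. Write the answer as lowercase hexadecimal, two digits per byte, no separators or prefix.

66458dbeb4b24193

C1 ⊕ C2 = (M1 ⊕ K) ⊕ (M2 ⊕ K) = M1 ⊕ M2 — the shared key cancels under XOR.
d0 ^ b6 = 66
be ^ fb = 45
86 ^ 0b = 8d
97 ^ 29 = be
15 ^ a1 = b4
b4 ^ 06 = b2
26 ^ 67 = 41
26 ^ b5 = 93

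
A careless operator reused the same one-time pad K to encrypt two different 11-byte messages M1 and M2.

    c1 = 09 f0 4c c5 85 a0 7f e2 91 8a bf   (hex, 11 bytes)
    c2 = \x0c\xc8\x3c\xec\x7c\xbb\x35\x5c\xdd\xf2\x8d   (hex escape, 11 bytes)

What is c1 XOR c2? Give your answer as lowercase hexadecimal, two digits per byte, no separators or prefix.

05387029f91b4abe4c7832

c1 ⊕ c2 = (M1 ⊕ K) ⊕ (M2 ⊕ K) = M1 ⊕ M2 — the shared key cancels under XOR.
09 xor 0c = 05
f0 xor c8 = 38
4c xor 3c = 70
c5 xor ec = 29
85 xor 7c = f9
a0 xor bb = 1b
7f xor 35 = 4a
e2 xor 5c = be
91 xor dd = 4c
8a xor f2 = 78
bf xor 8d = 32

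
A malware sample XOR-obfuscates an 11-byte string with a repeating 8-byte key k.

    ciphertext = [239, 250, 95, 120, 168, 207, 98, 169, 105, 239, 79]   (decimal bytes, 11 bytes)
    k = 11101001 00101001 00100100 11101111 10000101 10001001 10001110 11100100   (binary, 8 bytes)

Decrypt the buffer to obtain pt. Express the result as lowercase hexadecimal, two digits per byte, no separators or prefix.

06d37b972d46ec4d80c66b

The 8-byte key repeats, so the effective keystream is e9 29 24 ef 85 89 8e e4 e9 29 24.
byte 0: ef XOR e9 = 06
byte 1: fa XOR 29 = d3
byte 2: 5f XOR 24 = 7b
byte 3: 78 XOR ef = 97
byte 4: a8 XOR 85 = 2d
byte 5: cf XOR 89 = 46
byte 6: 62 XOR 8e = ec
byte 7: a9 XOR e4 = 4d
byte 8: 69 XOR e9 = 80
byte 9: ef XOR 29 = c6
byte 10: 4f XOR 24 = 6b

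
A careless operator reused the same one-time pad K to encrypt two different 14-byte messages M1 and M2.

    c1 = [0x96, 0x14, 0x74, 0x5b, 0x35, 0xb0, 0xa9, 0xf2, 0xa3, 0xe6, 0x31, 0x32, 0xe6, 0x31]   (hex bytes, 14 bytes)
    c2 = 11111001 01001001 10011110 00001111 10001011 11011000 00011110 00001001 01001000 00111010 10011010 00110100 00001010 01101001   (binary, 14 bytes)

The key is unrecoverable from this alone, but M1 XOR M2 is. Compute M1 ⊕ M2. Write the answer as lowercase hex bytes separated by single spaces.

6f 5d ea 54 be 68 b7 fb eb dc ab 06 ec 58

c1 ⊕ c2 = (M1 ⊕ K) ⊕ (M2 ⊕ K) = M1 ⊕ M2 — the shared key cancels under XOR.
10010110 XOR 11111001 = 01101111
00010100 XOR 01001001 = 01011101
01110100 XOR 10011110 = 11101010
01011011 XOR 00001111 = 01010100
00110101 XOR 10001011 = 10111110
10110000 XOR 11011000 = 01101000
10101001 XOR 00011110 = 10110111
11110010 XOR 00001001 = 11111011
10100011 XOR 01001000 = 11101011
11100110 XOR 00111010 = 11011100
00110001 XOR 10011010 = 10101011
00110010 XOR 00110100 = 00000110
11100110 XOR 00001010 = 11101100
00110001 XOR 01101001 = 01011000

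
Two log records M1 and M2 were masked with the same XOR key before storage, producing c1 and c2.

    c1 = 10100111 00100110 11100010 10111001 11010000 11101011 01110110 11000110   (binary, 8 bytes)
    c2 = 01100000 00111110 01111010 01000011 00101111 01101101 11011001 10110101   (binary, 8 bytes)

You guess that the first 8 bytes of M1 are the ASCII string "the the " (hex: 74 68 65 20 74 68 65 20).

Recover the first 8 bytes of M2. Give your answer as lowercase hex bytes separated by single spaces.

First, c1 ⊕ c2 = (M1 ⊕ K) ⊕ (M2 ⊕ K) = M1 ⊕ M2, so the key drops out. Then M2 = (M1 ⊕ M2) ⊕ M1 over the first 8 bytes.
byte 0: (a7 ^ 60) ^ 74 = c7 ^ 74 = b3
byte 1: (26 ^ 3e) ^ 68 = 18 ^ 68 = 70
byte 2: (e2 ^ 7a) ^ 65 = 98 ^ 65 = fd
byte 3: (b9 ^ 43) ^ 20 = fa ^ 20 = da
byte 4: (d0 ^ 2f) ^ 74 = ff ^ 74 = 8b
byte 5: (eb ^ 6d) ^ 68 = 86 ^ 68 = ee
byte 6: (76 ^ d9) ^ 65 = af ^ 65 = ca
byte 7: (c6 ^ b5) ^ 20 = 73 ^ 20 = 53

b3 70 fd da 8b ee ca 53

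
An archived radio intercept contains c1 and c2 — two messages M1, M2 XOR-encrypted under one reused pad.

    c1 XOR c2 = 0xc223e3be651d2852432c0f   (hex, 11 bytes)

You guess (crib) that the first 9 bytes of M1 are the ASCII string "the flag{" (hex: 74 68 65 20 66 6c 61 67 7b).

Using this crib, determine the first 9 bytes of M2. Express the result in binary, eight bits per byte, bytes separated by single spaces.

Since c1 ⊕ c2 = M1 ⊕ M2, XORing with the guessed M1 bytes yields the corresponding M2 bytes: M2 = (c1 ⊕ c2) ⊕ M1.
11000010 xor 01110100 = 10110110
00100011 xor 01101000 = 01001011
11100011 xor 01100101 = 10000110
10111110 xor 00100000 = 10011110
01100101 xor 01100110 = 00000011
00011101 xor 01101100 = 01110001
00101000 xor 01100001 = 01001001
01010010 xor 01100111 = 00110101
01000011 xor 01111011 = 00111000

10110110 01001011 10000110 10011110 00000011 01110001 01001001 00110101 00111000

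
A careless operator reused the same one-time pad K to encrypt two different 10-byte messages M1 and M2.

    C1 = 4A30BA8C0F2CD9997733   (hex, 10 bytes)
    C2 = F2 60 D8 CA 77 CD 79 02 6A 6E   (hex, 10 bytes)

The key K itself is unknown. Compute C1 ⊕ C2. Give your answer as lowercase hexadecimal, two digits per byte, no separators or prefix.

b850624678e1a09b1d5d

C1 ⊕ C2 = (M1 ⊕ K) ⊕ (M2 ⊕ K) = M1 ⊕ M2 — the shared key cancels under XOR.
 74 ⊕ 242 = 184
 48 ⊕  96 =  80
186 ⊕ 216 =  98
140 ⊕ 202 =  70
 15 ⊕ 119 = 120
 44 ⊕ 205 = 225
217 ⊕ 121 = 160
153 ⊕   2 = 155
119 ⊕ 106 =  29
 51 ⊕ 110 =  93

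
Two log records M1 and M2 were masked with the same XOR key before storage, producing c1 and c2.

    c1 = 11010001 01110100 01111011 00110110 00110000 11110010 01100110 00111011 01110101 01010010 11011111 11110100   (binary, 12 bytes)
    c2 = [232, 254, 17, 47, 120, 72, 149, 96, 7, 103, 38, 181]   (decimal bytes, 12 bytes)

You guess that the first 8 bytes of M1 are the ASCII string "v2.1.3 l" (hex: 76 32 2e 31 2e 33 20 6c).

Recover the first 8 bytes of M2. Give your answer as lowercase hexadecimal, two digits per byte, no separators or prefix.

4fb844286689d337

First, c1 ⊕ c2 = (M1 ⊕ K) ⊕ (M2 ⊕ K) = M1 ⊕ M2, so the key drops out. Then M2 = (M1 ⊕ M2) ⊕ M1 over the first 8 bytes.
byte 0: (d1 XOR e8) XOR 76 = 39 XOR 76 = 4f
byte 1: (74 XOR fe) XOR 32 = 8a XOR 32 = b8
byte 2: (7b XOR 11) XOR 2e = 6a XOR 2e = 44
byte 3: (36 XOR 2f) XOR 31 = 19 XOR 31 = 28
byte 4: (30 XOR 78) XOR 2e = 48 XOR 2e = 66
byte 5: (f2 XOR 48) XOR 33 = ba XOR 33 = 89
byte 6: (66 XOR 95) XOR 20 = f3 XOR 20 = d3
byte 7: (3b XOR 60) XOR 6c = 5b XOR 6c = 37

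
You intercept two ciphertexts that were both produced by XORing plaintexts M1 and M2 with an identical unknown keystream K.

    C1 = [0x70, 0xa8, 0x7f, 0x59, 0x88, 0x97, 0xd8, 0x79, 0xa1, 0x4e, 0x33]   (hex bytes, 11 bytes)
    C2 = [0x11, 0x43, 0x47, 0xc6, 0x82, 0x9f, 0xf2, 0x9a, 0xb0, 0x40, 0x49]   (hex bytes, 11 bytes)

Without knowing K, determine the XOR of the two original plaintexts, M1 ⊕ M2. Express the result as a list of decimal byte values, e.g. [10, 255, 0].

[97, 235, 56, 159, 10, 8, 42, 227, 17, 14, 122]

C1 ⊕ C2 = (M1 ⊕ K) ⊕ (M2 ⊕ K) = M1 ⊕ M2 — the shared key cancels under XOR.
112 xor  17 =  97
168 xor  67 = 235
127 xor  71 =  56
 89 xor 198 = 159
136 xor 130 =  10
151 xor 159 =   8
216 xor 242 =  42
121 xor 154 = 227
161 xor 176 =  17
 78 xor  64 =  14
 51 xor  73 = 122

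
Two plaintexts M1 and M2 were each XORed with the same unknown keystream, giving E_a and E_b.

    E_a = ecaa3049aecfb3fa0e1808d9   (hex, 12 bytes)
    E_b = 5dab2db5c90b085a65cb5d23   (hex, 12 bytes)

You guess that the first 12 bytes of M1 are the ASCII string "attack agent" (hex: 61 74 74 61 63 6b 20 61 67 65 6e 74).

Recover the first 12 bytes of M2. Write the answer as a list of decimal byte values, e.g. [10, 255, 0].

First, E_a ⊕ E_b = (M1 ⊕ K) ⊕ (M2 ⊕ K) = M1 ⊕ M2, so the key drops out. Then M2 = (M1 ⊕ M2) ⊕ M1 over the first 12 bytes.
byte 0: (ec ^ 5d) ^ 61 = b1 ^ 61 = d0
byte 1: (aa ^ ab) ^ 74 = 01 ^ 74 = 75
byte 2: (30 ^ 2d) ^ 74 = 1d ^ 74 = 69
byte 3: (49 ^ b5) ^ 61 = fc ^ 61 = 9d
byte 4: (ae ^ c9) ^ 63 = 67 ^ 63 = 04
byte 5: (cf ^ 0b) ^ 6b = c4 ^ 6b = af
byte 6: (b3 ^ 08) ^ 20 = bb ^ 20 = 9b
byte 7: (fa ^ 5a) ^ 61 = a0 ^ 61 = c1
byte 8: (0e ^ 65) ^ 67 = 6b ^ 67 = 0c
byte 9: (18 ^ cb) ^ 65 = d3 ^ 65 = b6
byte 10: (08 ^ 5d) ^ 6e = 55 ^ 6e = 3b
byte 11: (d9 ^ 23) ^ 74 = fa ^ 74 = 8e

[208, 117, 105, 157, 4, 175, 155, 193, 12, 182, 59, 142]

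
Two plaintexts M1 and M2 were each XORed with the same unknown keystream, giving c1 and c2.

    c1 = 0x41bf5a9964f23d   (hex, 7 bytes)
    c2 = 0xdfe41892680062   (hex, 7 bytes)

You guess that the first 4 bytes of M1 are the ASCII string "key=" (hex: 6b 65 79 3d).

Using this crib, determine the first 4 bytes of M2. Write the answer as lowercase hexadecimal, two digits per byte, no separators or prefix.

f53e3b36

First, c1 ⊕ c2 = (M1 ⊕ K) ⊕ (M2 ⊕ K) = M1 ⊕ M2, so the key drops out. Then M2 = (M1 ⊕ M2) ⊕ M1 over the first 4 bytes.
byte 0: (41 ^ df) ^ 6b = 9e ^ 6b = f5
byte 1: (bf ^ e4) ^ 65 = 5b ^ 65 = 3e
byte 2: (5a ^ 18) ^ 79 = 42 ^ 79 = 3b
byte 3: (99 ^ 92) ^ 3d = 0b ^ 3d = 36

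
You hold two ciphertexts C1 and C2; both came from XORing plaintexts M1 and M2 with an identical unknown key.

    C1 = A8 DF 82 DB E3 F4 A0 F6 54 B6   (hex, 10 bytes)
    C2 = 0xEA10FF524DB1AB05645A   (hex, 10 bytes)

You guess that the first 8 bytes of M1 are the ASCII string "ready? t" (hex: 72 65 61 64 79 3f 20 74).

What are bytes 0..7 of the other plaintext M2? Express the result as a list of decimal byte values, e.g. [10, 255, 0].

[48, 170, 28, 237, 215, 122, 43, 135]

First, C1 ⊕ C2 = (M1 ⊕ K) ⊕ (M2 ⊕ K) = M1 ⊕ M2, so the key drops out. Then M2 = (M1 ⊕ M2) ⊕ M1 over the first 8 bytes.
byte 0: (a8 XOR ea) XOR 72 = 42 XOR 72 = 30
byte 1: (df XOR 10) XOR 65 = cf XOR 65 = aa
byte 2: (82 XOR ff) XOR 61 = 7d XOR 61 = 1c
byte 3: (db XOR 52) XOR 64 = 89 XOR 64 = ed
byte 4: (e3 XOR 4d) XOR 79 = ae XOR 79 = d7
byte 5: (f4 XOR b1) XOR 3f = 45 XOR 3f = 7a
byte 6: (a0 XOR ab) XOR 20 = 0b XOR 20 = 2b
byte 7: (f6 XOR 05) XOR 74 = f3 XOR 74 = 87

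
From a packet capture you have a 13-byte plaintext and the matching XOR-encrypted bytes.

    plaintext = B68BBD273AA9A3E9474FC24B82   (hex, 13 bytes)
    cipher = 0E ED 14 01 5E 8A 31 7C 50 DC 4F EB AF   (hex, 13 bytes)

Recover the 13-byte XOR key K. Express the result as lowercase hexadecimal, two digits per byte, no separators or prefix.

b866a9266423929517938da02d

Since cipher = plaintext ⊕ K, XORing both sides with plaintext gives K = plaintext ⊕ cipher.
b6 ^ 0e = b8
8b ^ ed = 66
bd ^ 14 = a9
27 ^ 01 = 26
3a ^ 5e = 64
a9 ^ 8a = 23
a3 ^ 31 = 92
e9 ^ 7c = 95
47 ^ 50 = 17
4f ^ dc = 93
c2 ^ 4f = 8d
4b ^ eb = a0
82 ^ af = 2d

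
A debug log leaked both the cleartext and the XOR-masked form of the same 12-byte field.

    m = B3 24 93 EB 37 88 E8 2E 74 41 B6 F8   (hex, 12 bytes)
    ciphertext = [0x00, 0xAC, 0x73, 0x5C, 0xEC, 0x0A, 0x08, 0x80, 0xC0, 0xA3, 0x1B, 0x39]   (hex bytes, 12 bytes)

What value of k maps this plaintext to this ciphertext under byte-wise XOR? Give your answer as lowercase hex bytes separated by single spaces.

b3 88 e0 b7 db 82 e0 ae b4 e2 ad c1

Since ciphertext = m ⊕ k, XORing both sides with m gives k = m ⊕ ciphertext.
b3 ⊕ 00 = b3
24 ⊕ ac = 88
93 ⊕ 73 = e0
eb ⊕ 5c = b7
37 ⊕ ec = db
88 ⊕ 0a = 82
e8 ⊕ 08 = e0
2e ⊕ 80 = ae
74 ⊕ c0 = b4
41 ⊕ a3 = e2
b6 ⊕ 1b = ad
f8 ⊕ 39 = c1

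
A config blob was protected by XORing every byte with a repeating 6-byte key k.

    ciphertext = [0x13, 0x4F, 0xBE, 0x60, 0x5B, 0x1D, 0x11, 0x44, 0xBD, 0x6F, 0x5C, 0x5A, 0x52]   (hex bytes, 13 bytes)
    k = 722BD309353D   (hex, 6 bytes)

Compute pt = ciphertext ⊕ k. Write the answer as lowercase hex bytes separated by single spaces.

61 64 6d 69 6e 20 63 6f 6e 66 69 67 20

The 6-byte key repeats, so the effective keystream is 72 2b d3 09 35 3d 72 2b d3 09 35 3d 72.
byte 0: 13 ^ 72 = 61
byte 1: 4f ^ 2b = 64
byte 2: be ^ d3 = 6d
byte 3: 60 ^ 09 = 69
byte 4: 5b ^ 35 = 6e
byte 5: 1d ^ 3d = 20
byte 6: 11 ^ 72 = 63
byte 7: 44 ^ 2b = 6f
byte 8: bd ^ d3 = 6e
byte 9: 6f ^ 09 = 66
byte 10: 5c ^ 35 = 69
byte 11: 5a ^ 3d = 67
byte 12: 52 ^ 72 = 20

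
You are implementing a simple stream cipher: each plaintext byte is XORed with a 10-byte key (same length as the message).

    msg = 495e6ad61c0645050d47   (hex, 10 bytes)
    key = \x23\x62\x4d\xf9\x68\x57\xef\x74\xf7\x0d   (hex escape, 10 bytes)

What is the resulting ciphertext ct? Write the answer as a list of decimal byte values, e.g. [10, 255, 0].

49 XOR 23 = 6a
5e XOR 62 = 3c
6a XOR 4d = 27
d6 XOR f9 = 2f
1c XOR 68 = 74
06 XOR 57 = 51
45 XOR ef = aa
05 XOR 74 = 71
0d XOR f7 = fa
47 XOR 0d = 4a

[106, 60, 39, 47, 116, 81, 170, 113, 250, 74]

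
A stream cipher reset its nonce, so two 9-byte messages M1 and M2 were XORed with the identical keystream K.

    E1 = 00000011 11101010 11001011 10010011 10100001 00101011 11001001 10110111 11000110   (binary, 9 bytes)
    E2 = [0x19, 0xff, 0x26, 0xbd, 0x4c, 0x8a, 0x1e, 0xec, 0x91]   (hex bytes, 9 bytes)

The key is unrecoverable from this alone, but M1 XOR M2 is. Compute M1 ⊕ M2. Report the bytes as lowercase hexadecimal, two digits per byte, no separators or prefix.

E1 ⊕ E2 = (M1 ⊕ K) ⊕ (M2 ⊕ K) = M1 ⊕ M2 — the shared key cancels under XOR.
byte 0: 03 XOR 19 = 1a
byte 1: ea XOR ff = 15
byte 2: cb XOR 26 = ed
byte 3: 93 XOR bd = 2e
byte 4: a1 XOR 4c = ed
byte 5: 2b XOR 8a = a1
byte 6: c9 XOR 1e = d7
byte 7: b7 XOR ec = 5b
byte 8: c6 XOR 91 = 57

1a15ed2eeda1d75b57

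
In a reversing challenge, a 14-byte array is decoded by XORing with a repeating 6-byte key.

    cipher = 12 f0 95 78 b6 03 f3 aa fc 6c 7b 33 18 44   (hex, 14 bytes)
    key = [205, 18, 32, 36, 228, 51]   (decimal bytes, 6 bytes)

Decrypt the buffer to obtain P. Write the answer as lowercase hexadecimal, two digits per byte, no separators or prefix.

The 6-byte key repeats, so the effective keystream is cd 12 20 24 e4 33 cd 12 20 24 e4 33 cd 12.
byte 0: 12 xor cd = df
byte 1: f0 xor 12 = e2
byte 2: 95 xor 20 = b5
byte 3: 78 xor 24 = 5c
byte 4: b6 xor e4 = 52
byte 5: 03 xor 33 = 30
byte 6: f3 xor cd = 3e
byte 7: aa xor 12 = b8
byte 8: fc xor 20 = dc
byte 9: 6c xor 24 = 48
byte 10: 7b xor e4 = 9f
byte 11: 33 xor 33 = 00
byte 12: 18 xor cd = d5
byte 13: 44 xor 12 = 56

dfe2b55c52303eb8dc489f00d556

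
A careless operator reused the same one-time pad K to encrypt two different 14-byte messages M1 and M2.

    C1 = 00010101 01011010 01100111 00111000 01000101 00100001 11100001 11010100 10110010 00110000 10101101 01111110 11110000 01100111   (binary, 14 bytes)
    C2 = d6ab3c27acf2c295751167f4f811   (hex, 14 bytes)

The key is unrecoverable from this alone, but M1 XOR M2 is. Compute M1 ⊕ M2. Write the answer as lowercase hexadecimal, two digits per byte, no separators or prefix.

c3f15b1fe9d32341c721ca8a0876

C1 ⊕ C2 = (M1 ⊕ K) ⊕ (M2 ⊕ K) = M1 ⊕ M2 — the shared key cancels under XOR.
byte 0:  21 ⊕ 214 = 195
byte 1:  90 ⊕ 171 = 241
byte 2: 103 ⊕  60 =  91
byte 3:  56 ⊕  39 =  31
byte 4:  69 ⊕ 172 = 233
byte 5:  33 ⊕ 242 = 211
byte 6: 225 ⊕ 194 =  35
byte 7: 212 ⊕ 149 =  65
byte 8: 178 ⊕ 117 = 199
byte 9:  48 ⊕  17 =  33
byte 10: 173 ⊕ 103 = 202
byte 11: 126 ⊕ 244 = 138
byte 12: 240 ⊕ 248 =   8
byte 13: 103 ⊕  17 = 118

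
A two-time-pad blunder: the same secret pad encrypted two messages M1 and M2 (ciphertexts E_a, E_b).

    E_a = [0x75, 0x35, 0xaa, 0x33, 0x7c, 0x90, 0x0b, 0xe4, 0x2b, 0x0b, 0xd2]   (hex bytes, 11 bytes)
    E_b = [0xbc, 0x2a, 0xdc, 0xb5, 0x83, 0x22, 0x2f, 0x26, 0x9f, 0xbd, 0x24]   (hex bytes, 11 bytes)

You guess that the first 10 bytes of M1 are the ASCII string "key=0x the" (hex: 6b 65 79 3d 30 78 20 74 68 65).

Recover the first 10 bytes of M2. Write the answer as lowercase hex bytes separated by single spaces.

First, E_a ⊕ E_b = (M1 ⊕ K) ⊕ (M2 ⊕ K) = M1 ⊕ M2, so the key drops out. Then M2 = (M1 ⊕ M2) ⊕ M1 over the first 10 bytes.
byte 0: (75 XOR bc) XOR 6b = c9 XOR 6b = a2
byte 1: (35 XOR 2a) XOR 65 = 1f XOR 65 = 7a
byte 2: (aa XOR dc) XOR 79 = 76 XOR 79 = 0f
byte 3: (33 XOR b5) XOR 3d = 86 XOR 3d = bb
byte 4: (7c XOR 83) XOR 30 = ff XOR 30 = cf
byte 5: (90 XOR 22) XOR 78 = b2 XOR 78 = ca
byte 6: (0b XOR 2f) XOR 20 = 24 XOR 20 = 04
byte 7: (e4 XOR 26) XOR 74 = c2 XOR 74 = b6
byte 8: (2b XOR 9f) XOR 68 = b4 XOR 68 = dc
byte 9: (0b XOR bd) XOR 65 = b6 XOR 65 = d3

a2 7a 0f bb cf ca 04 b6 dc d3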